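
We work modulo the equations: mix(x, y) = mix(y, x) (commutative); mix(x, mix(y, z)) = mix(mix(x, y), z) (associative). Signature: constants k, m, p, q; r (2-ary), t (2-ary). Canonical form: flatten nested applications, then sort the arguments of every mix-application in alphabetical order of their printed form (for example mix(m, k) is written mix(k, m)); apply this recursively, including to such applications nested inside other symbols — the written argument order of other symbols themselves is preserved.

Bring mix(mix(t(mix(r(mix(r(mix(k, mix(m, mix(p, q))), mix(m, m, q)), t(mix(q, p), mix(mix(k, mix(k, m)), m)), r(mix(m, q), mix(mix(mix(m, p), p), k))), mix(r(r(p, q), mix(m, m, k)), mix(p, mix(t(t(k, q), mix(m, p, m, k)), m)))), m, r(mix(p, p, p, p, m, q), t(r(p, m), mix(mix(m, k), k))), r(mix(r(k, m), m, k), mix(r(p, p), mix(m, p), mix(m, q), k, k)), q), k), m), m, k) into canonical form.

Flatten:  mix(t(mix(r(mix(r(mix(k, mix(m, mix(p, q))), mix(m, m, q)), t(mix(q, p), mix(mix(k, mix(k, m)), m)), r(mix(m, q), mix(mix(mix(m, p), p), k))), mix(r(r(p, q), mix(m, m, k)), mix(p, mix(t(t(k, q), mix(m, p, m, k)), m)))), m, r(mix(p, p, p, p, m, q), t(r(p, m), mix(mix(m, k), k))), r(mix(r(k, m), m, k), mix(r(p, p), mix(m, p), mix(m, q), k, k)), q), k), m, m, k)
Canonicalize subterm:  t(mix(r(mix(r(mix(k, mix(m, mix(p, q))), mix(m, m, q)), t(mix(q, p), mix(mix(k, mix(k, m)), m)), r(mix(m, q), mix(mix(mix(m, p), p), k))), mix(r(r(p, q), mix(m, m, k)), mix(p, mix(t(t(k, q), mix(m, p, m, k)), m)))), m, r(mix(p, p, p, p, m, q), t(r(p, m), mix(mix(m, k), k))), r(mix(r(k, m), m, k), mix(r(p, p), mix(m, p), mix(m, q), k, k)), q), k)  →  t(mix(m, q, r(mix(k, m, r(k, m)), mix(k, k, m, m, p, q, r(p, p))), r(mix(m, p, p, p, p, q), t(r(p, m), mix(k, k, m))), r(mix(r(mix(k, m, p, q), mix(m, m, q)), r(mix(m, q), mix(k, m, p, p)), t(mix(p, q), mix(k, k, m, m))), mix(m, p, r(r(p, q), mix(k, m, m)), t(t(k, q), mix(k, m, m, p))))), k)
Order the arguments:  mix(k, m, m, t(mix(m, q, r(mix(k, m, r(k, m)), mix(k, k, m, m, p, q, r(p, p))), r(mix(m, p, p, p, p, q), t(r(p, m), mix(k, k, m))), r(mix(r(mix(k, m, p, q), mix(m, m, q)), r(mix(m, q), mix(k, m, p, p)), t(mix(p, q), mix(k, k, m, m))), mix(m, p, r(r(p, q), mix(k, m, m)), t(t(k, q), mix(k, m, m, p))))), k))

Answer: mix(k, m, m, t(mix(m, q, r(mix(k, m, r(k, m)), mix(k, k, m, m, p, q, r(p, p))), r(mix(m, p, p, p, p, q), t(r(p, m), mix(k, k, m))), r(mix(r(mix(k, m, p, q), mix(m, m, q)), r(mix(m, q), mix(k, m, p, p)), t(mix(p, q), mix(k, k, m, m))), mix(m, p, r(r(p, q), mix(k, m, m)), t(t(k, q), mix(k, m, m, p))))), k))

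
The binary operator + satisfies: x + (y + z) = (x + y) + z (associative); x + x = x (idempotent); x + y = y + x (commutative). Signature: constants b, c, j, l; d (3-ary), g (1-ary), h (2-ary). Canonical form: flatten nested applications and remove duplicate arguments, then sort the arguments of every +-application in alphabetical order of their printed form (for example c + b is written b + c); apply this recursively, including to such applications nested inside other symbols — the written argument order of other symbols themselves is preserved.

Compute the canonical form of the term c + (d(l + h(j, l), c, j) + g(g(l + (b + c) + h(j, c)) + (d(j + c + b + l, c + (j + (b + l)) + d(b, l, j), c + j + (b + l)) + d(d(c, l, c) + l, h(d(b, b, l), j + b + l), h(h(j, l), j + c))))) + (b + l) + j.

Answer: b + c + d(h(j, l) + l, c, j) + g(d(b + c + j + l, b + c + d(b, l, j) + j + l, b + c + j + l) + d(d(c, l, c) + l, h(d(b, b, l), b + j + l), h(h(j, l), c + j)) + g(b + c + h(j, c) + l)) + j + l

Derivation:
Flatten:  c + d(l + h(j, l), c, j) + g(g(l + (b + c) + h(j, c)) + (d(j + c + b + l, c + (j + (b + l)) + d(b, l, j), c + j + (b + l)) + d(d(c, l, c) + l, h(d(b, b, l), j + b + l), h(h(j, l), j + c)))) + b + l + j
Inside:  d(l + h(j, l), c, j)  →  d(h(j, l) + l, c, j)
Simplify inside:  g(g(l + (b + c) + h(j, c)) + (d(j + c + b + l, c + (j + (b + l)) + d(b, l, j), c + j + (b + l)) + d(d(c, l, c) + l, h(d(b, b, l), j + b + l), h(h(j, l), j + c))))  →  g(d(b + c + j + l, b + c + d(b, l, j) + j + l, b + c + j + l) + d(d(c, l, c) + l, h(d(b, b, l), b + j + l), h(h(j, l), c + j)) + g(b + c + h(j, c) + l))
Sort:  b + c + d(h(j, l) + l, c, j) + g(d(b + c + j + l, b + c + d(b, l, j) + j + l, b + c + j + l) + d(d(c, l, c) + l, h(d(b, b, l), b + j + l), h(h(j, l), c + j)) + g(b + c + h(j, c) + l)) + j + l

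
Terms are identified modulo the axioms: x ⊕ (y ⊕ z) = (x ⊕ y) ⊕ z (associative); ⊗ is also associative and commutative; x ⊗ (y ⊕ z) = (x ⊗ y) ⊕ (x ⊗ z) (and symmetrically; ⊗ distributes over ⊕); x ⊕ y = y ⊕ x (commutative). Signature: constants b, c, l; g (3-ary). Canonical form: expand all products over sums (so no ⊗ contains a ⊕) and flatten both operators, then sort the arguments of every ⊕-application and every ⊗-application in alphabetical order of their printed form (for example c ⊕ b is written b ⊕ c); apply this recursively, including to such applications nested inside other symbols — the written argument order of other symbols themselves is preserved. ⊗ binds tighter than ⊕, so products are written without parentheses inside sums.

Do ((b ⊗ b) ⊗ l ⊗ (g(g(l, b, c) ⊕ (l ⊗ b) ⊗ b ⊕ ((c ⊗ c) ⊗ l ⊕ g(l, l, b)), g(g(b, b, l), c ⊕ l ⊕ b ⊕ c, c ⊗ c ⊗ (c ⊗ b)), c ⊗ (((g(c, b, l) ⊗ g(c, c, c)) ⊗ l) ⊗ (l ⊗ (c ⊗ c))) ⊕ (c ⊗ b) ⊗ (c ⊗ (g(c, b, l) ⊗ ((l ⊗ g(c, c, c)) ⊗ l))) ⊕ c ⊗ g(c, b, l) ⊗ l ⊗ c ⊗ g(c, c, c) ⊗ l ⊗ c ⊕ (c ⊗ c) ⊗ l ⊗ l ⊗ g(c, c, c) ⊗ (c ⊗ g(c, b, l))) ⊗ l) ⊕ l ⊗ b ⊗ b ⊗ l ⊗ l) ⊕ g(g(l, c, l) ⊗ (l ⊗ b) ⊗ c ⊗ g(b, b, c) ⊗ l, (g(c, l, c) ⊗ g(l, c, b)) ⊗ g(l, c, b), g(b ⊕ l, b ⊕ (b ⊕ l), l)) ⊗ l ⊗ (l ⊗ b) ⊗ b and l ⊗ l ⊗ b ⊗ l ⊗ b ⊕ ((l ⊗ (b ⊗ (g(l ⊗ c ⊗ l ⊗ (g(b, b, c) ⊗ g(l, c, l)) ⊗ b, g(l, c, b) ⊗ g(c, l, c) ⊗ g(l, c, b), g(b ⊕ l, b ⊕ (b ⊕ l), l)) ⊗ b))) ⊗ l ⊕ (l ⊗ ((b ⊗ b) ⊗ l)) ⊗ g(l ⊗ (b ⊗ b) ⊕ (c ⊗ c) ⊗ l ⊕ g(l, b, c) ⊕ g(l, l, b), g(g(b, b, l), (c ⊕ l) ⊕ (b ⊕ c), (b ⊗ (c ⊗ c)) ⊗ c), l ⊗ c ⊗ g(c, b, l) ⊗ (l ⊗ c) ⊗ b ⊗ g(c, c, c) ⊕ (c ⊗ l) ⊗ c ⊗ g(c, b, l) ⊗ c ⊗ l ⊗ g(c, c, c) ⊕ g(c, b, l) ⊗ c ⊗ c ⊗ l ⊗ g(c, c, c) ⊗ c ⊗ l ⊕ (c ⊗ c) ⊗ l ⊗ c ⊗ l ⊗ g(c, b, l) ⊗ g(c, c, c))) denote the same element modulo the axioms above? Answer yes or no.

Answer: yes — both canonical forms are b ⊗ b ⊗ g(b ⊗ b ⊗ l ⊕ c ⊗ c ⊗ l ⊕ g(l, b, c) ⊕ g(l, l, b), g(g(b, b, l), b ⊕ c ⊕ c ⊕ l, b ⊗ c ⊗ c ⊗ c), b ⊗ c ⊗ c ⊗ g(c, b, l) ⊗ g(c, c, c) ⊗ l ⊗ l ⊕ c ⊗ c ⊗ c ⊗ g(c, b, l) ⊗ g(c, c, c) ⊗ l ⊗ l ⊕ c ⊗ c ⊗ c ⊗ g(c, b, l) ⊗ g(c, c, c) ⊗ l ⊗ l ⊕ c ⊗ c ⊗ c ⊗ g(c, b, l) ⊗ g(c, c, c) ⊗ l ⊗ l) ⊗ l ⊗ l ⊕ b ⊗ b ⊗ g(b ⊗ c ⊗ g(b, b, c) ⊗ g(l, c, l) ⊗ l ⊗ l, g(c, l, c) ⊗ g(l, c, b) ⊗ g(l, c, b), g(b ⊕ l, b ⊕ b ⊕ l, l)) ⊗ l ⊗ l ⊕ b ⊗ b ⊗ l ⊗ l ⊗ l

Derivation:
Left:  ((b ⊗ b) ⊗ l ⊗ (g(g(l, b, c) ⊕ (l ⊗ b) ⊗ b ⊕ ((c ⊗ c) ⊗ l ⊕ g(l, l, b)), g(g(b, b, l), c ⊕ l ⊕ b ⊕ c, c ⊗ c ⊗ (c ⊗ b)), c ⊗ (((g(c, b, l) ⊗ g(c, c, c)) ⊗ l) ⊗ (l ⊗ (c ⊗ c))) ⊕ (c ⊗ b) ⊗ (c ⊗ (g(c, b, l) ⊗ ((l ⊗ g(c, c, c)) ⊗ l))) ⊕ c ⊗ g(c, b, l) ⊗ l ⊗ c ⊗ g(c, c, c) ⊗ l ⊗ c ⊕ (c ⊗ c) ⊗ l ⊗ l ⊗ g(c, c, c) ⊗ (c ⊗ g(c, b, l))) ⊗ l) ⊕ l ⊗ b ⊗ b ⊗ l ⊗ l) ⊕ g(g(l, c, l) ⊗ (l ⊗ b) ⊗ c ⊗ g(b, b, c) ⊗ l, (g(c, l, c) ⊗ g(l, c, b)) ⊗ g(l, c, b), g(b ⊕ l, b ⊕ (b ⊕ l), l)) ⊗ l ⊗ (l ⊗ b) ⊗ b
  Un-nest:  b ⊗ b ⊗ g(b ⊗ b ⊗ l ⊕ c ⊗ c ⊗ l ⊕ g(l, b, c) ⊕ g(l, l, b), g(g(b, b, l), b ⊕ c ⊕ c ⊕ l, b ⊗ c ⊗ c ⊗ c), b ⊗ c ⊗ c ⊗ g(c, b, l) ⊗ g(c, c, c) ⊗ l ⊗ l ⊕ c ⊗ c ⊗ c ⊗ g(c, b, l) ⊗ g(c, c, c) ⊗ l ⊗ l ⊕ c ⊗ c ⊗ c ⊗ g(c, b, l) ⊗ g(c, c, c) ⊗ l ⊗ l ⊕ c ⊗ c ⊗ c ⊗ g(c, b, l) ⊗ g(c, c, c) ⊗ l ⊗ l) ⊗ l ⊗ l ⊕ b ⊗ b ⊗ l ⊗ l ⊗ l ⊕ b ⊗ b ⊗ g(b ⊗ c ⊗ g(b, b, c) ⊗ g(l, c, l) ⊗ l ⊗ l, g(c, l, c) ⊗ g(l, c, b) ⊗ g(l, c, b), g(b ⊕ l, b ⊕ b ⊕ l, l)) ⊗ l ⊗ l
  Order the arguments:  b ⊗ b ⊗ g(b ⊗ b ⊗ l ⊕ c ⊗ c ⊗ l ⊕ g(l, b, c) ⊕ g(l, l, b), g(g(b, b, l), b ⊕ c ⊕ c ⊕ l, b ⊗ c ⊗ c ⊗ c), b ⊗ c ⊗ c ⊗ g(c, b, l) ⊗ g(c, c, c) ⊗ l ⊗ l ⊕ c ⊗ c ⊗ c ⊗ g(c, b, l) ⊗ g(c, c, c) ⊗ l ⊗ l ⊕ c ⊗ c ⊗ c ⊗ g(c, b, l) ⊗ g(c, c, c) ⊗ l ⊗ l ⊕ c ⊗ c ⊗ c ⊗ g(c, b, l) ⊗ g(c, c, c) ⊗ l ⊗ l) ⊗ l ⊗ l ⊕ b ⊗ b ⊗ g(b ⊗ c ⊗ g(b, b, c) ⊗ g(l, c, l) ⊗ l ⊗ l, g(c, l, c) ⊗ g(l, c, b) ⊗ g(l, c, b), g(b ⊕ l, b ⊕ b ⊕ l, l)) ⊗ l ⊗ l ⊕ b ⊗ b ⊗ l ⊗ l ⊗ l
Right:  l ⊗ l ⊗ b ⊗ l ⊗ b ⊕ ((l ⊗ (b ⊗ (g(l ⊗ c ⊗ l ⊗ (g(b, b, c) ⊗ g(l, c, l)) ⊗ b, g(l, c, b) ⊗ g(c, l, c) ⊗ g(l, c, b), g(b ⊕ l, b ⊕ (b ⊕ l), l)) ⊗ b))) ⊗ l ⊕ (l ⊗ ((b ⊗ b) ⊗ l)) ⊗ g(l ⊗ (b ⊗ b) ⊕ (c ⊗ c) ⊗ l ⊕ g(l, b, c) ⊕ g(l, l, b), g(g(b, b, l), (c ⊕ l) ⊕ (b ⊕ c), (b ⊗ (c ⊗ c)) ⊗ c), l ⊗ c ⊗ g(c, b, l) ⊗ (l ⊗ c) ⊗ b ⊗ g(c, c, c) ⊕ (c ⊗ l) ⊗ c ⊗ g(c, b, l) ⊗ c ⊗ l ⊗ g(c, c, c) ⊕ g(c, b, l) ⊗ c ⊗ c ⊗ l ⊗ g(c, c, c) ⊗ c ⊗ l ⊕ (c ⊗ c) ⊗ l ⊗ c ⊗ l ⊗ g(c, b, l) ⊗ g(c, c, c)))
  Merge nested applications:  b ⊗ b ⊗ l ⊗ l ⊗ l ⊕ b ⊗ b ⊗ g(b ⊗ c ⊗ g(b, b, c) ⊗ g(l, c, l) ⊗ l ⊗ l, g(c, l, c) ⊗ g(l, c, b) ⊗ g(l, c, b), g(b ⊕ l, b ⊕ b ⊕ l, l)) ⊗ l ⊗ l ⊕ b ⊗ b ⊗ g(b ⊗ b ⊗ l ⊕ c ⊗ c ⊗ l ⊕ g(l, b, c) ⊕ g(l, l, b), g(g(b, b, l), b ⊕ c ⊕ c ⊕ l, b ⊗ c ⊗ c ⊗ c), b ⊗ c ⊗ c ⊗ g(c, b, l) ⊗ g(c, c, c) ⊗ l ⊗ l ⊕ c ⊗ c ⊗ c ⊗ g(c, b, l) ⊗ g(c, c, c) ⊗ l ⊗ l ⊕ c ⊗ c ⊗ c ⊗ g(c, b, l) ⊗ g(c, c, c) ⊗ l ⊗ l ⊕ c ⊗ c ⊗ c ⊗ g(c, b, l) ⊗ g(c, c, c) ⊗ l ⊗ l) ⊗ l ⊗ l
  Sort:  b ⊗ b ⊗ g(b ⊗ b ⊗ l ⊕ c ⊗ c ⊗ l ⊕ g(l, b, c) ⊕ g(l, l, b), g(g(b, b, l), b ⊕ c ⊕ c ⊕ l, b ⊗ c ⊗ c ⊗ c), b ⊗ c ⊗ c ⊗ g(c, b, l) ⊗ g(c, c, c) ⊗ l ⊗ l ⊕ c ⊗ c ⊗ c ⊗ g(c, b, l) ⊗ g(c, c, c) ⊗ l ⊗ l ⊕ c ⊗ c ⊗ c ⊗ g(c, b, l) ⊗ g(c, c, c) ⊗ l ⊗ l ⊕ c ⊗ c ⊗ c ⊗ g(c, b, l) ⊗ g(c, c, c) ⊗ l ⊗ l) ⊗ l ⊗ l ⊕ b ⊗ b ⊗ g(b ⊗ c ⊗ g(b, b, c) ⊗ g(l, c, l) ⊗ l ⊗ l, g(c, l, c) ⊗ g(l, c, b) ⊗ g(l, c, b), g(b ⊕ l, b ⊕ b ⊕ l, l)) ⊗ l ⊗ l ⊕ b ⊗ b ⊗ l ⊗ l ⊗ l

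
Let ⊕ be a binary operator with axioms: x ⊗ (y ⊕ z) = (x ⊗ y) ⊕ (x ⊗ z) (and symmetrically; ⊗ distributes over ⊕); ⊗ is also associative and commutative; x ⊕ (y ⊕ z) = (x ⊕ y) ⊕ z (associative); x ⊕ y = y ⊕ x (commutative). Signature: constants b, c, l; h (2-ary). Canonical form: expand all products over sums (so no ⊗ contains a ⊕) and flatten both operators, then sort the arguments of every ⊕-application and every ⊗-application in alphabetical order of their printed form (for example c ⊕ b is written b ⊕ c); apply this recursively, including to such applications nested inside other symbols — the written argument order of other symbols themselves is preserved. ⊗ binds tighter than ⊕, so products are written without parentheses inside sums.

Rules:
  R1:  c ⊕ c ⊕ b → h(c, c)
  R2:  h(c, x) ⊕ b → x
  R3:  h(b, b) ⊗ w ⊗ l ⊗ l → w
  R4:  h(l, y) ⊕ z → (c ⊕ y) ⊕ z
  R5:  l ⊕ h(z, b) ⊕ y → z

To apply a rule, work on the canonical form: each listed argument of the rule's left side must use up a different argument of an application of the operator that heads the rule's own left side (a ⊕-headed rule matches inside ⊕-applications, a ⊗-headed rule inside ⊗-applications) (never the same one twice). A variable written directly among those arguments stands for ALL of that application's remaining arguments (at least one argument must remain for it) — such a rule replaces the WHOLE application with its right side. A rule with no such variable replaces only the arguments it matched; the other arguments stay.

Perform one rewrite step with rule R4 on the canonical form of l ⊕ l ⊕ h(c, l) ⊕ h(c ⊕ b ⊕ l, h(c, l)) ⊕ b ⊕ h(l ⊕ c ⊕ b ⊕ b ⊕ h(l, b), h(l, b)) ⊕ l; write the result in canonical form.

Answer: b ⊕ h(b ⊕ b ⊕ b ⊕ c ⊕ c ⊕ l, h(l, b)) ⊕ h(b ⊕ c ⊕ l, h(c, l)) ⊕ h(c, l) ⊕ l ⊕ l ⊕ l

Derivation:
Canonical form:  b ⊕ h(b ⊕ b ⊕ c ⊕ h(l, b) ⊕ l, h(l, b)) ⊕ h(b ⊕ c ⊕ l, h(c, l)) ⊕ h(c, l) ⊕ l ⊕ l ⊕ l
Match R4:  consume h(l, b);  y := b, z := b ⊕ b ⊕ c ⊕ l
Every leftover argument binds to the variable; the entire application is replaced.
Giving:  b ⊕ h(b ⊕ b ⊕ b ⊕ c ⊕ c ⊕ l, h(l, b)) ⊕ h(b ⊕ c ⊕ l, h(c, l)) ⊕ h(c, l) ⊕ l ⊕ l ⊕ l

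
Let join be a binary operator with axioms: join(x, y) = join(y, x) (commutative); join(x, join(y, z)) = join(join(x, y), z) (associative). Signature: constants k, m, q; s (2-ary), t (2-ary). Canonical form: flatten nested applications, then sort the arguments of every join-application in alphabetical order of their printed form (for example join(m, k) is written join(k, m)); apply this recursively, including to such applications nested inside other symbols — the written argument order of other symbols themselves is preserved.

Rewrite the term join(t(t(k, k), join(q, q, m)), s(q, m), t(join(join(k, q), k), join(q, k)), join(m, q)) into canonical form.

Answer: join(m, q, s(q, m), t(join(k, k, q), join(k, q)), t(t(k, k), join(m, q, q)))

Derivation:
Un-nest:  join(t(t(k, k), join(q, q, m)), s(q, m), t(join(join(k, q), k), join(q, k)), m, q)
Simplify inside:  t(t(k, k), join(q, q, m))  →  t(t(k, k), join(m, q, q))
Simplify inside:  t(join(join(k, q), k), join(q, k))  →  t(join(k, k, q), join(k, q))
Sort arguments:  join(m, q, s(q, m), t(join(k, k, q), join(k, q)), t(t(k, k), join(m, q, q)))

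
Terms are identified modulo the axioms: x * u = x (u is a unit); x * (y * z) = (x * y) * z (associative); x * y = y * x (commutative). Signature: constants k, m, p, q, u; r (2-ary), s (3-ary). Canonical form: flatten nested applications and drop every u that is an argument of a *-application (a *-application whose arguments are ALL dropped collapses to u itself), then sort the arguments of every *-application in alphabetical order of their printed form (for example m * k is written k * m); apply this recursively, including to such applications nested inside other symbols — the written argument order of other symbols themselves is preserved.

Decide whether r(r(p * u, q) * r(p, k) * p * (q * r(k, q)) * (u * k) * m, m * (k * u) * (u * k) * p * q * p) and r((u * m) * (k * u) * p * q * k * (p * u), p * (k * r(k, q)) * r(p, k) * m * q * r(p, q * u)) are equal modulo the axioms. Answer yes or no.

Left:  r(r(p * u, q) * r(p, k) * p * (q * r(k, q)) * (u * k) * m, m * (k * u) * (u * k) * p * q * p)
  Focus inside:  r(p * u, q) * r(p, k) * p * (q * r(k, q)) * (u * k) * m
  Un-nest:  r(p * u, q) * r(p, k) * p * q * r(k, q) * u * k * m
  Inside:  r(p * u, q)  →  r(p, q)
  Drop the unit:  drop u
  Sort arguments:  k * m * p * q * r(k, q) * r(p, k) * r(p, q)
  Reassemble:  r(k * m * p * q * r(k, q) * r(p, k) * r(p, q), k * k * m * p * p * q)
Right:  r((u * m) * (k * u) * p * q * k * (p * u), p * (k * r(k, q)) * r(p, k) * m * q * r(p, q * u))
  Descend into:  p * (k * r(k, q)) * r(p, k) * m * q * r(p, q * u)
  Merge nested applications:  p * k * r(k, q) * r(p, k) * m * q * r(p, q * u)
  Simplify inside:  r(p, q * u)  →  r(p, q)
  Sort:  k * m * p * q * r(k, q) * r(p, k) * r(p, q)
  Rebuild:  r(k * k * m * p * p * q, k * m * p * q * r(k, q) * r(p, k) * r(p, q))

Answer: no — r(k * m * p * q * r(k, q) * r(p, k) * r(p, q), k * k * m * p * p * q) vs r(k * k * m * p * p * q, k * m * p * q * r(k, q) * r(p, k) * r(p, q))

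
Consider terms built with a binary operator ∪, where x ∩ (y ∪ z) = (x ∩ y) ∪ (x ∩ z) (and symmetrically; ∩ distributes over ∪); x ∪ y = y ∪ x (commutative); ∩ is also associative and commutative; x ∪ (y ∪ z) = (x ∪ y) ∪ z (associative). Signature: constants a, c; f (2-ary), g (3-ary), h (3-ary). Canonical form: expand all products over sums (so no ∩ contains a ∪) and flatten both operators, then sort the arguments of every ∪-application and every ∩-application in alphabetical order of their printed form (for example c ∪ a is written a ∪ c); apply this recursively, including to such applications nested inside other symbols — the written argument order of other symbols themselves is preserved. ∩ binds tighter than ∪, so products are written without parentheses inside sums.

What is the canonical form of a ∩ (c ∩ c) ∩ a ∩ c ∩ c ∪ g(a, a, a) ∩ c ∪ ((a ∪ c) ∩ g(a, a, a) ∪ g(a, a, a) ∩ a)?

Expand:  a ∩ a ∩ c ∩ c ∩ c ∩ c ∪ c ∩ g(a, a, a) ∪ a ∩ g(a, a, a) ∪ c ∩ g(a, a, a) ∪ a ∩ g(a, a, a)
Order the arguments:  a ∩ a ∩ c ∩ c ∩ c ∩ c ∪ a ∩ g(a, a, a) ∪ a ∩ g(a, a, a) ∪ c ∩ g(a, a, a) ∪ c ∩ g(a, a, a)

Answer: a ∩ a ∩ c ∩ c ∩ c ∩ c ∪ a ∩ g(a, a, a) ∪ a ∩ g(a, a, a) ∪ c ∩ g(a, a, a) ∪ c ∩ g(a, a, a)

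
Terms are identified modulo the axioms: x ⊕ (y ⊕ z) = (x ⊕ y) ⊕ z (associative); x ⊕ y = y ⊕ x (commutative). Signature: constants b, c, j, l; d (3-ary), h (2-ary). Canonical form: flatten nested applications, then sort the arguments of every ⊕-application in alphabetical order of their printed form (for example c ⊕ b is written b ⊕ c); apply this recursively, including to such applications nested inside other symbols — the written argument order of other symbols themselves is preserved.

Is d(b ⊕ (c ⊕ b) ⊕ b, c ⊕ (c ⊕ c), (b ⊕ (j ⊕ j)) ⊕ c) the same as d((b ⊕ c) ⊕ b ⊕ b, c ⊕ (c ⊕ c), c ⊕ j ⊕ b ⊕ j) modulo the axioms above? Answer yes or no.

Answer: yes — both canonical forms are d(b ⊕ b ⊕ b ⊕ c, c ⊕ c ⊕ c, b ⊕ c ⊕ j ⊕ j)

Derivation:
Left:  d(b ⊕ (c ⊕ b) ⊕ b, c ⊕ (c ⊕ c), (b ⊕ (j ⊕ j)) ⊕ c)
  Focus inside:  (b ⊕ (j ⊕ j)) ⊕ c
  Merge nested applications:  b ⊕ j ⊕ j ⊕ c
  Order the arguments:  b ⊕ c ⊕ j ⊕ j
  Reassemble:  d(b ⊕ b ⊕ b ⊕ c, c ⊕ c ⊕ c, b ⊕ c ⊕ j ⊕ j)
Right:  d((b ⊕ c) ⊕ b ⊕ b, c ⊕ (c ⊕ c), c ⊕ j ⊕ b ⊕ j)
  Descend into:  (b ⊕ c) ⊕ b ⊕ b
  Merge nested applications:  b ⊕ c ⊕ b ⊕ b
  Sort arguments:  b ⊕ b ⊕ b ⊕ c
  Reassemble:  d(b ⊕ b ⊕ b ⊕ c, c ⊕ c ⊕ c, b ⊕ c ⊕ j ⊕ j)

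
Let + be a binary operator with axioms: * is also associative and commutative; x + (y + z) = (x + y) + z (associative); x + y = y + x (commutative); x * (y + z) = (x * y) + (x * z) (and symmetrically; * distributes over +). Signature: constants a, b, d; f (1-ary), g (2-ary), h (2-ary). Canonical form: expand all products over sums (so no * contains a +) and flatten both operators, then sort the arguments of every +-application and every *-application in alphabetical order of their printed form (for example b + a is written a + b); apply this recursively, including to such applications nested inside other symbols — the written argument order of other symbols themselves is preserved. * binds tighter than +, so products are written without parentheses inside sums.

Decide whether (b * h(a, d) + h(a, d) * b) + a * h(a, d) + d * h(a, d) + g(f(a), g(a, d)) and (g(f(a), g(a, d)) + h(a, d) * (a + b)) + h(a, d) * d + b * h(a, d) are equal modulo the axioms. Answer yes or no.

Left:  (b * h(a, d) + h(a, d) * b) + a * h(a, d) + d * h(a, d) + g(f(a), g(a, d))
  Flatten:  b * h(a, d) + b * h(a, d) + a * h(a, d) + d * h(a, d) + g(f(a), g(a, d))
  Sort:  a * h(a, d) + b * h(a, d) + b * h(a, d) + d * h(a, d) + g(f(a), g(a, d))
Right:  (g(f(a), g(a, d)) + h(a, d) * (a + b)) + h(a, d) * d + b * h(a, d)
  Expand:  g(f(a), g(a, d)) + a * h(a, d) + b * h(a, d) + d * h(a, d) + b * h(a, d)
  Order the arguments:  a * h(a, d) + b * h(a, d) + b * h(a, d) + d * h(a, d) + g(f(a), g(a, d))

Answer: yes — both canonical forms are a * h(a, d) + b * h(a, d) + b * h(a, d) + d * h(a, d) + g(f(a), g(a, d))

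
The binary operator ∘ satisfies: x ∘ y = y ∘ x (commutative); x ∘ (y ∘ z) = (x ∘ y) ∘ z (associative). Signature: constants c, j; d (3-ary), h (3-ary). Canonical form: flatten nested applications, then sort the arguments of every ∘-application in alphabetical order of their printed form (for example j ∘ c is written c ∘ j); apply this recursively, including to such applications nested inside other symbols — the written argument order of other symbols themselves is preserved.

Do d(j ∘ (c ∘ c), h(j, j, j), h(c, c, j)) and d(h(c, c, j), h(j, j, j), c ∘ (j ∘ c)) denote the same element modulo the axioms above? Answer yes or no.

Left:  d(j ∘ (c ∘ c), h(j, j, j), h(c, c, j))
  Descend into:  j ∘ (c ∘ c)
  Un-nest:  j ∘ c ∘ c
  Sort arguments:  c ∘ c ∘ j
  Reassemble:  d(c ∘ c ∘ j, h(j, j, j), h(c, c, j))
Right:  d(h(c, c, j), h(j, j, j), c ∘ (j ∘ c))
  Work inside:  c ∘ (j ∘ c)
  Flatten:  c ∘ j ∘ c
  Sort arguments:  c ∘ c ∘ j
  Reassemble:  d(h(c, c, j), h(j, j, j), c ∘ c ∘ j)

Answer: no — d(c ∘ c ∘ j, h(j, j, j), h(c, c, j)) vs d(h(c, c, j), h(j, j, j), c ∘ c ∘ j)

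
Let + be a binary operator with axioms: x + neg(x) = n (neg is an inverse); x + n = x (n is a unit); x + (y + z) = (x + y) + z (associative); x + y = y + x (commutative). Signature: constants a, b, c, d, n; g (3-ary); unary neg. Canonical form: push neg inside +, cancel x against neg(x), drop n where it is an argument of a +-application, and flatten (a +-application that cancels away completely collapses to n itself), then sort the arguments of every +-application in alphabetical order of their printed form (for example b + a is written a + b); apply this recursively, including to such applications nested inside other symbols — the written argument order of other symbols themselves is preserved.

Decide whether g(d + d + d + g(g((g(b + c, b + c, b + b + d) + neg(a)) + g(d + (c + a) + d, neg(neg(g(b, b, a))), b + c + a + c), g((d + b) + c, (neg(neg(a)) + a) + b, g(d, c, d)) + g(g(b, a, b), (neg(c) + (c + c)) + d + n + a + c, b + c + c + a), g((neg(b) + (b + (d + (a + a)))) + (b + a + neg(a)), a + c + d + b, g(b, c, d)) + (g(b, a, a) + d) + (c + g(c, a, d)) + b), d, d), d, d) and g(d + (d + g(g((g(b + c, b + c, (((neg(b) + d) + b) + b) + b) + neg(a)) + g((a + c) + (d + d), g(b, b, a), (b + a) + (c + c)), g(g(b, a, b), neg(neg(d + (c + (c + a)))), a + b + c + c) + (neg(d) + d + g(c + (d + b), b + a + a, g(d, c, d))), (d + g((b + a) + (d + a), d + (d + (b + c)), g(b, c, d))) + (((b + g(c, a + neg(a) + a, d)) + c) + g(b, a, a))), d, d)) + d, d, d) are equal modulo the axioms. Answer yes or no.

Left:  g(d + d + d + g(g((g(b + c, b + c, b + b + d) + neg(a)) + g(d + (c + a) + d, neg(neg(g(b, b, a))), b + c + a + c), g((d + b) + c, (neg(neg(a)) + a) + b, g(d, c, d)) + g(g(b, a, b), (neg(c) + (c + c)) + d + n + a + c, b + c + c + a), g((neg(b) + (b + (d + (a + a)))) + (b + a + neg(a)), a + c + d + b, g(b, c, d)) + (g(b, a, a) + d) + (c + g(c, a, d)) + b), d, d), d, d)
  Focus inside:  d + d + d + g(g((g(b + c, b + c, b + b + d) + neg(a)) + g(d + (c + a) + d, neg(neg(g(b, b, a))), b + c + a + c), g((d + b) + c, (neg(neg(a)) + a) + b, g(d, c, d)) + g(g(b, a, b), (neg(c) + (c + c)) + d + n + a + c, b + c + c + a), g((neg(b) + (b + (d + (a + a)))) + (b + a + neg(a)), a + c + d + b, g(b, c, d)) + (g(b, a, a) + d) + (c + g(c, a, d)) + b), d, d)
  Push neg inside:  distribute neg over + and collapse double neg
  Collect terms:  d + d + d + g(g(g(a + c + d + d, g(b, b, a), a + b + c + c) + g(b + c, b + c, b + b + d) + neg(a), g(b + c + d, a + a + b, g(d, c, d)) + g(g(b, a, b), a + c + c + d, a + b + c + c), b + c + d + g(a + a + b + d, a + b + c + d, g(b, c, d)) + g(b, a, a) + g(c, a, d)), d, d)
  Reassemble:  g(d + d + d + g(g(g(a + c + d + d, g(b, b, a), a + b + c + c) + g(b + c, b + c, b + b + d) + neg(a), g(b + c + d, a + a + b, g(d, c, d)) + g(g(b, a, b), a + c + c + d, a + b + c + c), b + c + d + g(a + a + b + d, a + b + c + d, g(b, c, d)) + g(b, a, a) + g(c, a, d)), d, d), d, d)
Right:  g(d + (d + g(g((g(b + c, b + c, (((neg(b) + d) + b) + b) + b) + neg(a)) + g((a + c) + (d + d), g(b, b, a), (b + a) + (c + c)), g(g(b, a, b), neg(neg(d + (c + (c + a)))), a + b + c + c) + (neg(d) + d + g(c + (d + b), b + a + a, g(d, c, d))), (d + g((b + a) + (d + a), d + (d + (b + c)), g(b, c, d))) + (((b + g(c, a + neg(a) + a, d)) + c) + g(b, a, a))), d, d)) + d, d, d)
  Focus inside:  d + (d + g(g((g(b + c, b + c, (((neg(b) + d) + b) + b) + b) + neg(a)) + g((a + c) + (d + d), g(b, b, a), (b + a) + (c + c)), g(g(b, a, b), neg(neg(d + (c + (c + a)))), a + b + c + c) + (neg(d) + d + g(c + (d + b), b + a + a, g(d, c, d))), (d + g((b + a) + (d + a), d + (d + (b + c)), g(b, c, d))) + (((b + g(c, a + neg(a) + a, d)) + c) + g(b, a, a))), d, d)) + d
  Push neg inside:  distribute neg over + and collapse double neg
  Collect:  d + d + d + g(g(g(a + c + d + d, g(b, b, a), a + b + c + c) + g(b + c, b + c, b + b + d) + neg(a), g(b + c + d, a + a + b, g(d, c, d)) + g(g(b, a, b), a + c + c + d, a + b + c + c), b + c + d + g(a + a + b + d, b + c + d + d, g(b, c, d)) + g(b, a, a) + g(c, a, d)), d, d)
  Rebuild:  g(d + d + d + g(g(g(a + c + d + d, g(b, b, a), a + b + c + c) + g(b + c, b + c, b + b + d) + neg(a), g(b + c + d, a + a + b, g(d, c, d)) + g(g(b, a, b), a + c + c + d, a + b + c + c), b + c + d + g(a + a + b + d, b + c + d + d, g(b, c, d)) + g(b, a, a) + g(c, a, d)), d, d), d, d)

Answer: no — g(d + d + d + g(g(g(a + c + d + d, g(b, b, a), a + b + c + c) + g(b + c, b + c, b + b + d) + neg(a), g(b + c + d, a + a + b, g(d, c, d)) + g(g(b, a, b), a + c + c + d, a + b + c + c), b + c + d + g(a + a + b + d, a + b + c + d, g(b, c, d)) + g(b, a, a) + g(c, a, d)), d, d), d, d) vs g(d + d + d + g(g(g(a + c + d + d, g(b, b, a), a + b + c + c) + g(b + c, b + c, b + b + d) + neg(a), g(b + c + d, a + a + b, g(d, c, d)) + g(g(b, a, b), a + c + c + d, a + b + c + c), b + c + d + g(a + a + b + d, b + c + d + d, g(b, c, d)) + g(b, a, a) + g(c, a, d)), d, d), d, d)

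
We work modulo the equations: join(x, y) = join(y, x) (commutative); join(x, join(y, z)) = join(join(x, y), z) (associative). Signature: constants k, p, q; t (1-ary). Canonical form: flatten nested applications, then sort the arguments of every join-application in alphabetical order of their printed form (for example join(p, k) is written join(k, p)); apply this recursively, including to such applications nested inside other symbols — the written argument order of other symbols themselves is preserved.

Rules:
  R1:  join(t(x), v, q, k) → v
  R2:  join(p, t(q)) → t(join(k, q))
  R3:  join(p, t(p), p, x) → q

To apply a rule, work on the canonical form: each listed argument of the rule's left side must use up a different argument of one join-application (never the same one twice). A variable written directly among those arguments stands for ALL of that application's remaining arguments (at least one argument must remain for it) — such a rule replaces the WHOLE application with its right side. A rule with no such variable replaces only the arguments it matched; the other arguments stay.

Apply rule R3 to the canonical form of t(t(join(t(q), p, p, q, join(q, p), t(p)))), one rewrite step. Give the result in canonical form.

Canonical form:  t(t(join(p, p, p, q, q, t(p), t(q))))
Apply R3:  consuming p, p, t(p);  x := join(p, q, q, t(q))
Every leftover argument binds to the variable; the entire application is replaced.
Giving:  t(t(q))

Answer: t(t(q))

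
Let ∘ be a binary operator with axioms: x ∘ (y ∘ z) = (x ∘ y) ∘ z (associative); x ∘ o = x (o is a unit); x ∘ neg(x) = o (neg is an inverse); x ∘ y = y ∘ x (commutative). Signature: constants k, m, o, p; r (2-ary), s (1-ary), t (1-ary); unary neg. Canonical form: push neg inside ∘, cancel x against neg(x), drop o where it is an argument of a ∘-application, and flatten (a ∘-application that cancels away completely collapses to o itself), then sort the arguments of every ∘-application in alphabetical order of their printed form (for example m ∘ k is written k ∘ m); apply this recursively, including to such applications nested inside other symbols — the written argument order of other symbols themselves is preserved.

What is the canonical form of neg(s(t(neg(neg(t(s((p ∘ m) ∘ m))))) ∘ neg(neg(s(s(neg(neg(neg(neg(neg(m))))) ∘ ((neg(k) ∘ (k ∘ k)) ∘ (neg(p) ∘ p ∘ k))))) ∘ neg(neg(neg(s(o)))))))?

Answer: neg(s(s(o) ∘ s(s(k ∘ k ∘ neg(m))) ∘ t(t(s(m ∘ m ∘ p)))))

Derivation:
Push neg inside:  distribute neg over ∘ and collapse double neg
Combine occurrences:  neg(s(s(o) ∘ s(s(k ∘ k ∘ neg(m))) ∘ t(t(s(m ∘ m ∘ p)))))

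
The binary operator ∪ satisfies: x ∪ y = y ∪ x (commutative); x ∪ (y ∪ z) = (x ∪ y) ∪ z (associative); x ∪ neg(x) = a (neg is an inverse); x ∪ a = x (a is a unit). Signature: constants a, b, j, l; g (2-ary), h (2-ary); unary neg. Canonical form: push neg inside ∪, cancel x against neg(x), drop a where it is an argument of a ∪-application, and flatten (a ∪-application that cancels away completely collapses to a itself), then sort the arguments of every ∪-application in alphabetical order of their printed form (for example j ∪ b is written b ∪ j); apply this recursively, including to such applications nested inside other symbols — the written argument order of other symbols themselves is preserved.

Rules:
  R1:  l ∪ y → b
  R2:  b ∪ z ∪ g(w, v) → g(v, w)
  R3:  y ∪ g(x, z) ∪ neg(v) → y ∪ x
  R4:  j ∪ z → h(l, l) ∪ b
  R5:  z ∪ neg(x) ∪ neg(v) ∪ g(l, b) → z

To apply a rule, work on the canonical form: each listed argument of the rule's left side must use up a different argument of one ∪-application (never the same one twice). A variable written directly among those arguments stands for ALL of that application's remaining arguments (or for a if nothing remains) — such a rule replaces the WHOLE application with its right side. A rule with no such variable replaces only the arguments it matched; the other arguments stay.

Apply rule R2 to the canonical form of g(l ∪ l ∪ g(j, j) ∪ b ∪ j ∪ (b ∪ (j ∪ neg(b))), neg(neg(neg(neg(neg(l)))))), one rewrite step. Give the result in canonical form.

Answer: g(g(j, j), neg(l))

Derivation:
Canonical form:  g(b ∪ g(j, j) ∪ j ∪ j ∪ l ∪ l, neg(l))
R2 matches:  uses b, g(j, j);  v := j, w := j, z := j ∪ j ∪ l ∪ l
Every leftover argument binds to the variable; the entire application is replaced.
New term:  g(g(j, j), neg(l))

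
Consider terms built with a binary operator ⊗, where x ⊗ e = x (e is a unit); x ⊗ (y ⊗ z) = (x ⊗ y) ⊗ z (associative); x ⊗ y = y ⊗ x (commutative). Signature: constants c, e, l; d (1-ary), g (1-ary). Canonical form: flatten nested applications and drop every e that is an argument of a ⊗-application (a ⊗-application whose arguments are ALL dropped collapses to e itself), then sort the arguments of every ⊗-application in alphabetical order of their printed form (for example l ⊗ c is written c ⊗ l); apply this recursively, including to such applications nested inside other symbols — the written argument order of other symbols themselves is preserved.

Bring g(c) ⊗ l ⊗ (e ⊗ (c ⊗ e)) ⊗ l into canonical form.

Flatten:  g(c) ⊗ l ⊗ e ⊗ c ⊗ e ⊗ l
Unit:  drop e (×2)
Sort:  c ⊗ g(c) ⊗ l ⊗ l

Answer: c ⊗ g(c) ⊗ l ⊗ l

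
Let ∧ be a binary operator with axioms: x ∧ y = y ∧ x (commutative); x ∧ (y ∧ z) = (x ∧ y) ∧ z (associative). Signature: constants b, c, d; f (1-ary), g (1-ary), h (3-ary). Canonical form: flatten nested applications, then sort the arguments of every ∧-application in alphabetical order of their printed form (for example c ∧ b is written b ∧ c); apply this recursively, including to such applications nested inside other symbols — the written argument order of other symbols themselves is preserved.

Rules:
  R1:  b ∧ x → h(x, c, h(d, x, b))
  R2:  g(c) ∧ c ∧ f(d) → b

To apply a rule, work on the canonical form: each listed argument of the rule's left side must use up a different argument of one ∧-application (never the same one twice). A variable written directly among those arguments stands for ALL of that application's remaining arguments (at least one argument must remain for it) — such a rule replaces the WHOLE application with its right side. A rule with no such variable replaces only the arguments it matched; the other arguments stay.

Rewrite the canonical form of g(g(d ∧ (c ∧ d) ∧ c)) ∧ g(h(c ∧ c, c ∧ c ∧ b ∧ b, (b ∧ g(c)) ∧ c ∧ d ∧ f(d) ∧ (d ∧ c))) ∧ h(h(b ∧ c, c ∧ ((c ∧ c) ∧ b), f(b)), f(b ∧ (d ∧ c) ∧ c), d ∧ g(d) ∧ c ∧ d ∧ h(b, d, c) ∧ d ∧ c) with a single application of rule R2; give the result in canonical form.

Answer: g(g(c ∧ c ∧ d ∧ d)) ∧ g(h(c ∧ c, b ∧ b ∧ c ∧ c, b ∧ b ∧ c ∧ d ∧ d)) ∧ h(h(b ∧ c, b ∧ c ∧ c ∧ c, f(b)), f(b ∧ c ∧ c ∧ d), c ∧ c ∧ d ∧ d ∧ d ∧ g(d) ∧ h(b, d, c))

Derivation:
Canonical form:  g(g(c ∧ c ∧ d ∧ d)) ∧ g(h(c ∧ c, b ∧ b ∧ c ∧ c, b ∧ c ∧ c ∧ d ∧ d ∧ f(d) ∧ g(c))) ∧ h(h(b ∧ c, b ∧ c ∧ c ∧ c, f(b)), f(b ∧ c ∧ c ∧ d), c ∧ c ∧ d ∧ d ∧ d ∧ g(d) ∧ h(b, d, c))
Apply R2:  consuming c, f(d), g(c)
New term:  g(g(c ∧ c ∧ d ∧ d)) ∧ g(h(c ∧ c, b ∧ b ∧ c ∧ c, b ∧ b ∧ c ∧ d ∧ d)) ∧ h(h(b ∧ c, b ∧ c ∧ c ∧ c, f(b)), f(b ∧ c ∧ c ∧ d), c ∧ c ∧ d ∧ d ∧ d ∧ g(d) ∧ h(b, d, c))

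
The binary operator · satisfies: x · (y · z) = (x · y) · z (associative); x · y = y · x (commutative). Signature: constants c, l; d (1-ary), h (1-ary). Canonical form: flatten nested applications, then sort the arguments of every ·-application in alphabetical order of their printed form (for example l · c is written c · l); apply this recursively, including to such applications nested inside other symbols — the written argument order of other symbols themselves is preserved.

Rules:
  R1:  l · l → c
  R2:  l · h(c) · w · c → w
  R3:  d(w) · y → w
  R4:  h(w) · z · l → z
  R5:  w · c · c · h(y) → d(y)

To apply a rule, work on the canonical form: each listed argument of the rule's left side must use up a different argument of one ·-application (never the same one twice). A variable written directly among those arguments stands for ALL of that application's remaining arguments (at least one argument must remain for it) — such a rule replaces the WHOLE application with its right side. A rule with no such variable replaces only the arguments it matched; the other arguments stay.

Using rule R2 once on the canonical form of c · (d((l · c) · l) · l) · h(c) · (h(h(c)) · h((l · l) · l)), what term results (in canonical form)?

Canonical form:  c · d(c · l · l) · h(c) · h(h(c)) · h(l · l · l) · l
Match R2:  consume c, h(c), l;  w := d(c · l · l) · h(h(c)) · h(l · l · l)
The extension variable absorbs all remaining arguments, so the whole application is rewritten.
Giving:  d(c · l · l) · h(h(c)) · h(l · l · l)

Answer: d(c · l · l) · h(h(c)) · h(l · l · l)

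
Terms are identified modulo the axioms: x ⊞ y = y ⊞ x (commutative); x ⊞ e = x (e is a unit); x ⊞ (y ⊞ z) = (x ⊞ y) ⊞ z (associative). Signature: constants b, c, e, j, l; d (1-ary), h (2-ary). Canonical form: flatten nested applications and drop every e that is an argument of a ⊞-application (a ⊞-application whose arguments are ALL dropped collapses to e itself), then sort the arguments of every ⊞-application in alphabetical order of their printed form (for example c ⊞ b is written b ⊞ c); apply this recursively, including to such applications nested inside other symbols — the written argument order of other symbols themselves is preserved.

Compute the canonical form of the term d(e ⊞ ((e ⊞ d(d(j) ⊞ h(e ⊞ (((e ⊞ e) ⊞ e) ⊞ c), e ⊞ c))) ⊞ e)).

Descend into:  e ⊞ ((e ⊞ d(d(j) ⊞ h(e ⊞ (((e ⊞ e) ⊞ e) ⊞ c), e ⊞ c))) ⊞ e)
Un-nest:  e ⊞ e ⊞ d(d(j) ⊞ h(e ⊞ (((e ⊞ e) ⊞ e) ⊞ c), e ⊞ c)) ⊞ e
Simplify inside:  d(d(j) ⊞ h(e ⊞ (((e ⊞ e) ⊞ e) ⊞ c), e ⊞ c))  →  d(d(j) ⊞ h(c, c))
Unit:  drop e (×3)
Sort:  d(d(j) ⊞ h(c, c))
Reassemble:  d(d(d(j) ⊞ h(c, c)))

Answer: d(d(d(j) ⊞ h(c, c)))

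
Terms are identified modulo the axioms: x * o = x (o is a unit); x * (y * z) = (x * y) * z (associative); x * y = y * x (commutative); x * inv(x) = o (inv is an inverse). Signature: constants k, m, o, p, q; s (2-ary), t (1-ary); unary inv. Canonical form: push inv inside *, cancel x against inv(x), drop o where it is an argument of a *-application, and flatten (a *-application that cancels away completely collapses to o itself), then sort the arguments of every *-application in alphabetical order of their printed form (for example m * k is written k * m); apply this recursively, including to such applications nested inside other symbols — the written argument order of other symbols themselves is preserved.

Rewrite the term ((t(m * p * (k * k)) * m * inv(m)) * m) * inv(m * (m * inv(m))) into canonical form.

Push inv inside:  distribute inv over * and collapse double inv
Cancel:  m cancels
Combine occurrences:  t(k * k * m * p)

Answer: t(k * k * m * p)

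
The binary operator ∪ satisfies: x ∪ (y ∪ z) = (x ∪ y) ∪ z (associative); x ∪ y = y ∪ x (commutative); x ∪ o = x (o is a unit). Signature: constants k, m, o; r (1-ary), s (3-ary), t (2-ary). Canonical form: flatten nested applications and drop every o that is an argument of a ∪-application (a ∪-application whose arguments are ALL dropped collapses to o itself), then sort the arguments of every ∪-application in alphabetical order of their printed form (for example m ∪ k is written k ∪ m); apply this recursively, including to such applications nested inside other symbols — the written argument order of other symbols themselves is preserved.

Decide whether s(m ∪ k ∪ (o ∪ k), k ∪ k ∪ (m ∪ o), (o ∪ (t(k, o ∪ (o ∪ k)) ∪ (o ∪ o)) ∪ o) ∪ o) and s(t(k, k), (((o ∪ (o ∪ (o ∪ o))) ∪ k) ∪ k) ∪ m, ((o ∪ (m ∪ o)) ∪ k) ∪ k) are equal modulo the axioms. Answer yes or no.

Answer: no — s(k ∪ k ∪ m, k ∪ k ∪ m, t(k, k)) vs s(t(k, k), k ∪ k ∪ m, k ∪ k ∪ m)

Derivation:
Left:  s(m ∪ k ∪ (o ∪ k), k ∪ k ∪ (m ∪ o), (o ∪ (t(k, o ∪ (o ∪ k)) ∪ (o ∪ o)) ∪ o) ∪ o)
  Descend into:  (o ∪ (t(k, o ∪ (o ∪ k)) ∪ (o ∪ o)) ∪ o) ∪ o
  Flatten:  o ∪ t(k, o ∪ (o ∪ k)) ∪ o ∪ o ∪ o ∪ o
  Canonicalize subterm:  t(k, o ∪ (o ∪ k))  →  t(k, k)
  Drop the unit:  drop o (×5)
  Sort:  t(k, k)
  Put back:  s(k ∪ k ∪ m, k ∪ k ∪ m, t(k, k))
Right:  s(t(k, k), (((o ∪ (o ∪ (o ∪ o))) ∪ k) ∪ k) ∪ m, ((o ∪ (m ∪ o)) ∪ k) ∪ k)
  Descend into:  (((o ∪ (o ∪ (o ∪ o))) ∪ k) ∪ k) ∪ m
  Merge nested applications:  o ∪ o ∪ o ∪ o ∪ k ∪ k ∪ m
  Drop the unit:  drop o (×4)
  Sort arguments:  k ∪ k ∪ m
  Reassemble:  s(t(k, k), k ∪ k ∪ m, k ∪ k ∪ m)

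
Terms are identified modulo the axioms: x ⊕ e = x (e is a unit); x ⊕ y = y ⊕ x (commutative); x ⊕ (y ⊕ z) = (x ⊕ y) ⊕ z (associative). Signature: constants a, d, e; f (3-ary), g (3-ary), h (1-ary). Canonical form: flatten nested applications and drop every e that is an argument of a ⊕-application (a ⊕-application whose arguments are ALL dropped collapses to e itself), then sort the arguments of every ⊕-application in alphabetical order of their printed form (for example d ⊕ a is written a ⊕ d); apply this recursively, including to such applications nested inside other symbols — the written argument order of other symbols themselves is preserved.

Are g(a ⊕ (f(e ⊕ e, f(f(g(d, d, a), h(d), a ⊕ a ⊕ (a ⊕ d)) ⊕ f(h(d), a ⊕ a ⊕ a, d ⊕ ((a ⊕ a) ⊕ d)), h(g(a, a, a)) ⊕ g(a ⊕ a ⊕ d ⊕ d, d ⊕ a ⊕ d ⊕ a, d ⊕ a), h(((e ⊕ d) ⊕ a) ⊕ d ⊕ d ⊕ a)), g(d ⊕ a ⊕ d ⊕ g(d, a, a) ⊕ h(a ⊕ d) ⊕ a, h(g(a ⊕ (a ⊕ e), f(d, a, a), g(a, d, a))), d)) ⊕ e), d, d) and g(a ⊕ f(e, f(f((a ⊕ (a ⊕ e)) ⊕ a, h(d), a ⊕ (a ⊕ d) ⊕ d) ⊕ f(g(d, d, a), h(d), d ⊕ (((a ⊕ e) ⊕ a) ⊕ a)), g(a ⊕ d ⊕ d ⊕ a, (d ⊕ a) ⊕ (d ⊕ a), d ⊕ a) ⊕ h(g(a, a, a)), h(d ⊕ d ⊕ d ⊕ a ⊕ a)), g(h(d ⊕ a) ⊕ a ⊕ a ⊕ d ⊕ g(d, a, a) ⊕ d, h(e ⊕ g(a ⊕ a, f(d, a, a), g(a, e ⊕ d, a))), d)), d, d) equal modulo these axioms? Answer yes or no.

Answer: no — g(a ⊕ f(e, f(f(g(d, d, a), h(d), a ⊕ a ⊕ a ⊕ d) ⊕ f(h(d), a ⊕ a ⊕ a, a ⊕ a ⊕ d ⊕ d), g(a ⊕ a ⊕ d ⊕ d, a ⊕ a ⊕ d ⊕ d, a ⊕ d) ⊕ h(g(a, a, a)), h(a ⊕ a ⊕ d ⊕ d ⊕ d)), g(a ⊕ a ⊕ d ⊕ d ⊕ g(d, a, a) ⊕ h(a ⊕ d), h(g(a ⊕ a, f(d, a, a), g(a, d, a))), d)), d, d) vs g(a ⊕ f(e, f(f(a ⊕ a ⊕ a, h(d), a ⊕ a ⊕ d ⊕ d) ⊕ f(g(d, d, a), h(d), a ⊕ a ⊕ a ⊕ d), g(a ⊕ a ⊕ d ⊕ d, a ⊕ a ⊕ d ⊕ d, a ⊕ d) ⊕ h(g(a, a, a)), h(a ⊕ a ⊕ d ⊕ d ⊕ d)), g(a ⊕ a ⊕ d ⊕ d ⊕ g(d, a, a) ⊕ h(a ⊕ d), h(g(a ⊕ a, f(d, a, a), g(a, d, a))), d)), d, d)

Derivation:
Left:  g(a ⊕ (f(e ⊕ e, f(f(g(d, d, a), h(d), a ⊕ a ⊕ (a ⊕ d)) ⊕ f(h(d), a ⊕ a ⊕ a, d ⊕ ((a ⊕ a) ⊕ d)), h(g(a, a, a)) ⊕ g(a ⊕ a ⊕ d ⊕ d, d ⊕ a ⊕ d ⊕ a, d ⊕ a), h(((e ⊕ d) ⊕ a) ⊕ d ⊕ d ⊕ a)), g(d ⊕ a ⊕ d ⊕ g(d, a, a) ⊕ h(a ⊕ d) ⊕ a, h(g(a ⊕ (a ⊕ e), f(d, a, a), g(a, d, a))), d)) ⊕ e), d, d)
  Focus inside:  a ⊕ (f(e ⊕ e, f(f(g(d, d, a), h(d), a ⊕ a ⊕ (a ⊕ d)) ⊕ f(h(d), a ⊕ a ⊕ a, d ⊕ ((a ⊕ a) ⊕ d)), h(g(a, a, a)) ⊕ g(a ⊕ a ⊕ d ⊕ d, d ⊕ a ⊕ d ⊕ a, d ⊕ a), h(((e ⊕ d) ⊕ a) ⊕ d ⊕ d ⊕ a)), g(d ⊕ a ⊕ d ⊕ g(d, a, a) ⊕ h(a ⊕ d) ⊕ a, h(g(a ⊕ (a ⊕ e), f(d, a, a), g(a, d, a))), d)) ⊕ e)
  Flatten:  a ⊕ f(e ⊕ e, f(f(g(d, d, a), h(d), a ⊕ a ⊕ (a ⊕ d)) ⊕ f(h(d), a ⊕ a ⊕ a, d ⊕ ((a ⊕ a) ⊕ d)), h(g(a, a, a)) ⊕ g(a ⊕ a ⊕ d ⊕ d, d ⊕ a ⊕ d ⊕ a, d ⊕ a), h(((e ⊕ d) ⊕ a) ⊕ d ⊕ d ⊕ a)), g(d ⊕ a ⊕ d ⊕ g(d, a, a) ⊕ h(a ⊕ d) ⊕ a, h(g(a ⊕ (a ⊕ e), f(d, a, a), g(a, d, a))), d)) ⊕ e
  Simplify inside:  f(e ⊕ e, f(f(g(d, d, a), h(d), a ⊕ a ⊕ (a ⊕ d)) ⊕ f(h(d), a ⊕ a ⊕ a, d ⊕ ((a ⊕ a) ⊕ d)), h(g(a, a, a)) ⊕ g(a ⊕ a ⊕ d ⊕ d, d ⊕ a ⊕ d ⊕ a, d ⊕ a), h(((e ⊕ d) ⊕ a) ⊕ d ⊕ d ⊕ a)), g(d ⊕ a ⊕ d ⊕ g(d, a, a) ⊕ h(a ⊕ d) ⊕ a, h(g(a ⊕ (a ⊕ e), f(d, a, a), g(a, d, a))), d))  →  f(e, f(f(g(d, d, a), h(d), a ⊕ a ⊕ a ⊕ d) ⊕ f(h(d), a ⊕ a ⊕ a, a ⊕ a ⊕ d ⊕ d), g(a ⊕ a ⊕ d ⊕ d, a ⊕ a ⊕ d ⊕ d, a ⊕ d) ⊕ h(g(a, a, a)), h(a ⊕ a ⊕ d ⊕ d ⊕ d)), g(a ⊕ a ⊕ d ⊕ d ⊕ g(d, a, a) ⊕ h(a ⊕ d), h(g(a ⊕ a, f(d, a, a), g(a, d, a))), d))
  Units out:  drop e
  Sort arguments:  a ⊕ f(e, f(f(g(d, d, a), h(d), a ⊕ a ⊕ a ⊕ d) ⊕ f(h(d), a ⊕ a ⊕ a, a ⊕ a ⊕ d ⊕ d), g(a ⊕ a ⊕ d ⊕ d, a ⊕ a ⊕ d ⊕ d, a ⊕ d) ⊕ h(g(a, a, a)), h(a ⊕ a ⊕ d ⊕ d ⊕ d)), g(a ⊕ a ⊕ d ⊕ d ⊕ g(d, a, a) ⊕ h(a ⊕ d), h(g(a ⊕ a, f(d, a, a), g(a, d, a))), d))
  Reassemble:  g(a ⊕ f(e, f(f(g(d, d, a), h(d), a ⊕ a ⊕ a ⊕ d) ⊕ f(h(d), a ⊕ a ⊕ a, a ⊕ a ⊕ d ⊕ d), g(a ⊕ a ⊕ d ⊕ d, a ⊕ a ⊕ d ⊕ d, a ⊕ d) ⊕ h(g(a, a, a)), h(a ⊕ a ⊕ d ⊕ d ⊕ d)), g(a ⊕ a ⊕ d ⊕ d ⊕ g(d, a, a) ⊕ h(a ⊕ d), h(g(a ⊕ a, f(d, a, a), g(a, d, a))), d)), d, d)
Right:  g(a ⊕ f(e, f(f((a ⊕ (a ⊕ e)) ⊕ a, h(d), a ⊕ (a ⊕ d) ⊕ d) ⊕ f(g(d, d, a), h(d), d ⊕ (((a ⊕ e) ⊕ a) ⊕ a)), g(a ⊕ d ⊕ d ⊕ a, (d ⊕ a) ⊕ (d ⊕ a), d ⊕ a) ⊕ h(g(a, a, a)), h(d ⊕ d ⊕ d ⊕ a ⊕ a)), g(h(d ⊕ a) ⊕ a ⊕ a ⊕ d ⊕ g(d, a, a) ⊕ d, h(e ⊕ g(a ⊕ a, f(d, a, a), g(a, e ⊕ d, a))), d)), d, d)
  Focus inside:  a ⊕ f(e, f(f((a ⊕ (a ⊕ e)) ⊕ a, h(d), a ⊕ (a ⊕ d) ⊕ d) ⊕ f(g(d, d, a), h(d), d ⊕ (((a ⊕ e) ⊕ a) ⊕ a)), g(a ⊕ d ⊕ d ⊕ a, (d ⊕ a) ⊕ (d ⊕ a), d ⊕ a) ⊕ h(g(a, a, a)), h(d ⊕ d ⊕ d ⊕ a ⊕ a)), g(h(d ⊕ a) ⊕ a ⊕ a ⊕ d ⊕ g(d, a, a) ⊕ d, h(e ⊕ g(a ⊕ a, f(d, a, a), g(a, e ⊕ d, a))), d))
  Canonicalize subterm:  f(e, f(f((a ⊕ (a ⊕ e)) ⊕ a, h(d), a ⊕ (a ⊕ d) ⊕ d) ⊕ f(g(d, d, a), h(d), d ⊕ (((a ⊕ e) ⊕ a) ⊕ a)), g(a ⊕ d ⊕ d ⊕ a, (d ⊕ a) ⊕ (d ⊕ a), d ⊕ a) ⊕ h(g(a, a, a)), h(d ⊕ d ⊕ d ⊕ a ⊕ a)), g(h(d ⊕ a) ⊕ a ⊕ a ⊕ d ⊕ g(d, a, a) ⊕ d, h(e ⊕ g(a ⊕ a, f(d, a, a), g(a, e ⊕ d, a))), d))  →  f(e, f(f(a ⊕ a ⊕ a, h(d), a ⊕ a ⊕ d ⊕ d) ⊕ f(g(d, d, a), h(d), a ⊕ a ⊕ a ⊕ d), g(a ⊕ a ⊕ d ⊕ d, a ⊕ a ⊕ d ⊕ d, a ⊕ d) ⊕ h(g(a, a, a)), h(a ⊕ a ⊕ d ⊕ d ⊕ d)), g(a ⊕ a ⊕ d ⊕ d ⊕ g(d, a, a) ⊕ h(a ⊕ d), h(g(a ⊕ a, f(d, a, a), g(a, d, a))), d))
  Order the arguments:  a ⊕ f(e, f(f(a ⊕ a ⊕ a, h(d), a ⊕ a ⊕ d ⊕ d) ⊕ f(g(d, d, a), h(d), a ⊕ a ⊕ a ⊕ d), g(a ⊕ a ⊕ d ⊕ d, a ⊕ a ⊕ d ⊕ d, a ⊕ d) ⊕ h(g(a, a, a)), h(a ⊕ a ⊕ d ⊕ d ⊕ d)), g(a ⊕ a ⊕ d ⊕ d ⊕ g(d, a, a) ⊕ h(a ⊕ d), h(g(a ⊕ a, f(d, a, a), g(a, d, a))), d))
  Rebuild:  g(a ⊕ f(e, f(f(a ⊕ a ⊕ a, h(d), a ⊕ a ⊕ d ⊕ d) ⊕ f(g(d, d, a), h(d), a ⊕ a ⊕ a ⊕ d), g(a ⊕ a ⊕ d ⊕ d, a ⊕ a ⊕ d ⊕ d, a ⊕ d) ⊕ h(g(a, a, a)), h(a ⊕ a ⊕ d ⊕ d ⊕ d)), g(a ⊕ a ⊕ d ⊕ d ⊕ g(d, a, a) ⊕ h(a ⊕ d), h(g(a ⊕ a, f(d, a, a), g(a, d, a))), d)), d, d)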